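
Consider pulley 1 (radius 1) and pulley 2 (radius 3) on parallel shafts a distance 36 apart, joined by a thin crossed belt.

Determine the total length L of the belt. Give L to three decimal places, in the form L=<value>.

L=85.011

crossed belt: β = asin((r1+r2)/C) = asin(4/36) = 6.3794°
wrap1 = wrap2 = π + 2β = 192.7587°
tangent length = C·cosβ = 35.7771
L = (r1+r2)·wrap + 2·C·cosβ = 4·3.3643 + 2·35.7771 = 85.0113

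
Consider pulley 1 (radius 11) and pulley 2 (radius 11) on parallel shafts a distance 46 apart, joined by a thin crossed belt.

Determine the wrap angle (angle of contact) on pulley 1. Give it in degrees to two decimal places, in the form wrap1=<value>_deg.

wrap1=237.14_deg

crossed belt: β = asin((r1+r2)/C) = asin(22/46) = 28.5719°
wrap1 = wrap2 = π + 2β = 237.1438°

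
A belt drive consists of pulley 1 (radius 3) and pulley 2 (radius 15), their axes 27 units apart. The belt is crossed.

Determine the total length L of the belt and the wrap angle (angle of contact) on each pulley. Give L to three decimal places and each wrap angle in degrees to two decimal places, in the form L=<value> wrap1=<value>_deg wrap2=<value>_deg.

crossed belt: β = asin((r1+r2)/C) = asin(18/27) = 41.8103°
wrap1 = wrap2 = π + 2β = 263.6206°
tangent length = C·cosβ = 20.1246
L = (r1+r2)·wrap + 2·C·cosβ = 18·4.6010 + 2·20.1246 = 123.0681

L=123.068 wrap1=263.62_deg wrap2=263.62_deg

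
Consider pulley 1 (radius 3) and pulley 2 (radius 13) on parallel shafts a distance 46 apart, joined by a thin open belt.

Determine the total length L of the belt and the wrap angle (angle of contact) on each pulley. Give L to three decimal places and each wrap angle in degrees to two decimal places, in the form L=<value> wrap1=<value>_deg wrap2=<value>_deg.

L=144.448 wrap1=154.89_deg wrap2=205.11_deg

open belt: β = asin((r2−r1)/C) = asin(10/46) = 12.5559°
wrap1 = π − 2β = 154.8883°
wrap2 = π + 2β = 205.1117°
tangent length = C·cosβ = 44.8999
L = r1·wrap1 + r2·wrap2 + 2·C·cosβ = 3·2.7033 + 13·3.5799 + 2·44.8999 = 144.4481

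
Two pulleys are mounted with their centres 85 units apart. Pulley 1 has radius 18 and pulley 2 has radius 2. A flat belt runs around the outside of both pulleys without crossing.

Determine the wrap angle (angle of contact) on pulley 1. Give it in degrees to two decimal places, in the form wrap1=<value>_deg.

open belt: β = asin((r2−r1)/C) = asin(-16/85) = -10.8498°
wrap1 = π − 2β = 201.6996°
wrap2 = π + 2β = 158.3004°

wrap1=201.70_deg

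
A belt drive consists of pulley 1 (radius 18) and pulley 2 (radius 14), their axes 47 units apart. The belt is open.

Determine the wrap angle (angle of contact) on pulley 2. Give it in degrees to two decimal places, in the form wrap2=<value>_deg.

open belt: β = asin((r2−r1)/C) = asin(-4/47) = -4.8821°
wrap1 = π − 2β = 189.7643°
wrap2 = π + 2β = 170.2357°

wrap2=170.24_deg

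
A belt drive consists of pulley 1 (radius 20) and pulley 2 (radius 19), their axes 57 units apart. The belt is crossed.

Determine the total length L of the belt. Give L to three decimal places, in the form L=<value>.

L=264.435

crossed belt: β = asin((r1+r2)/C) = asin(39/57) = 43.1736°
wrap1 = wrap2 = π + 2β = 266.3471°
tangent length = C·cosβ = 41.5692
L = (r1+r2)·wrap + 2·C·cosβ = 39·4.6486 + 2·41.5692 = 264.4352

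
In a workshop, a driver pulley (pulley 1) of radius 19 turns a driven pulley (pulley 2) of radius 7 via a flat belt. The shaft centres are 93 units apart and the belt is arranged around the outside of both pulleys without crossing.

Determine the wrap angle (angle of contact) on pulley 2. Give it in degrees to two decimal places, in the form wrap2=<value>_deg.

wrap2=165.17_deg

open belt: β = asin((r2−r1)/C) = asin(-12/93) = -7.4137°
wrap1 = π − 2β = 194.8273°
wrap2 = π + 2β = 165.1727°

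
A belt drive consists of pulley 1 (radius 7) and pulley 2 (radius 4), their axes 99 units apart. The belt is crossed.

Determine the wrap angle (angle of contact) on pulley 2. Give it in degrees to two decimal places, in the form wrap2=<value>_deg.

wrap2=192.76_deg

crossed belt: β = asin((r1+r2)/C) = asin(11/99) = 6.3794°
wrap1 = wrap2 = π + 2β = 192.7587°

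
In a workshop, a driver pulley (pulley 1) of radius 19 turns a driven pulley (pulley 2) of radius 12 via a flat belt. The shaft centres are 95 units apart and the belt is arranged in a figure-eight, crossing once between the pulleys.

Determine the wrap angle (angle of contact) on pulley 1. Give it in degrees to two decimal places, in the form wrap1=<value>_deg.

wrap1=218.09_deg

crossed belt: β = asin((r1+r2)/C) = asin(31/95) = 19.0453°
wrap1 = wrap2 = π + 2β = 218.0906°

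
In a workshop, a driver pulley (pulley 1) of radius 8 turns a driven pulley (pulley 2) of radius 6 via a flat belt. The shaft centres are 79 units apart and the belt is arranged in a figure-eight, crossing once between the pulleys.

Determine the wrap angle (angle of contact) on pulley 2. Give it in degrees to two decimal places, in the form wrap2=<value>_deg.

crossed belt: β = asin((r1+r2)/C) = asin(14/79) = 10.2076°
wrap1 = wrap2 = π + 2β = 200.4152°

wrap2=200.42_deg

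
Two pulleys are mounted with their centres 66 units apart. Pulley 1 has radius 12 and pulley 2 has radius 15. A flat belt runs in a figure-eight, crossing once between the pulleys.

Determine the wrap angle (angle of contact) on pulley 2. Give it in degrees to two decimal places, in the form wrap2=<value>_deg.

crossed belt: β = asin((r1+r2)/C) = asin(27/66) = 24.1477°
wrap1 = wrap2 = π + 2β = 228.2955°

wrap2=228.30_deg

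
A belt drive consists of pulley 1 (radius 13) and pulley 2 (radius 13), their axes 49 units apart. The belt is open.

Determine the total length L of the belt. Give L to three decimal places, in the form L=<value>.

L=179.681

open belt: β = asin((r2−r1)/C) = asin(0/49) = 0.0000°
wrap1 = π − 2β = 180.0000°
wrap2 = π + 2β = 180.0000°
tangent length = C·cosβ = 49.0000
L = r1·wrap1 + r2·wrap2 + 2·C·cosβ = 13·3.1416 + 13·3.1416 + 2·49.0000 = 179.6814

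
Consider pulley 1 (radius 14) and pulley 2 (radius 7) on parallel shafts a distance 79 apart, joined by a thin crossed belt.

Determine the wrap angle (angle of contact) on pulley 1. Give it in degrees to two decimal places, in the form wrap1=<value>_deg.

wrap1=210.83_deg

crossed belt: β = asin((r1+r2)/C) = asin(21/79) = 15.4158°
wrap1 = wrap2 = π + 2β = 210.8317°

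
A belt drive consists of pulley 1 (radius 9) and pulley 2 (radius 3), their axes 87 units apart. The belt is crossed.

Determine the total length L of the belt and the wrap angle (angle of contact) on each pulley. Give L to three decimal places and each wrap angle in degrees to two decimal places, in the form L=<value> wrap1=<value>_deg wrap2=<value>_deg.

crossed belt: β = asin((r1+r2)/C) = asin(12/87) = 7.9281°
wrap1 = wrap2 = π + 2β = 195.8563°
tangent length = C·cosβ = 86.1684
L = (r1+r2)·wrap + 2·C·cosβ = 12·3.4183 + 2·86.1684 = 213.3569

L=213.357 wrap1=195.86_deg wrap2=195.86_deg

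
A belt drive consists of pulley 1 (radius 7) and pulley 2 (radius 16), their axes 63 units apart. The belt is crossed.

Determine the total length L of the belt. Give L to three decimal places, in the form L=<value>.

L=206.751

crossed belt: β = asin((r1+r2)/C) = asin(23/63) = 21.4125°
wrap1 = wrap2 = π + 2β = 222.8249°
tangent length = C·cosβ = 58.6515
L = (r1+r2)·wrap + 2·C·cosβ = 23·3.8890 + 2·58.6515 = 206.7507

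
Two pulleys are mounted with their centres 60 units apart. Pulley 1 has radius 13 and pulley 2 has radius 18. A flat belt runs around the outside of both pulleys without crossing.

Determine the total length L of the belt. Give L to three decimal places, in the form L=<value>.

L=217.806

open belt: β = asin((r2−r1)/C) = asin(5/60) = 4.7802°
wrap1 = π − 2β = 170.4396°
wrap2 = π + 2β = 189.5604°
tangent length = C·cosβ = 59.7913
L = r1·wrap1 + r2·wrap2 + 2·C·cosβ = 13·2.9747 + 18·3.3085 + 2·59.7913 = 217.8063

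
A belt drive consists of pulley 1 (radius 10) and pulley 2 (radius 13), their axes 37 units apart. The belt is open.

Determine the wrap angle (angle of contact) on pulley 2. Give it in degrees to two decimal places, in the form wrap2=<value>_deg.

open belt: β = asin((r2−r1)/C) = asin(3/37) = 4.6507°
wrap1 = π − 2β = 170.6986°
wrap2 = π + 2β = 189.3014°

wrap2=189.30_deg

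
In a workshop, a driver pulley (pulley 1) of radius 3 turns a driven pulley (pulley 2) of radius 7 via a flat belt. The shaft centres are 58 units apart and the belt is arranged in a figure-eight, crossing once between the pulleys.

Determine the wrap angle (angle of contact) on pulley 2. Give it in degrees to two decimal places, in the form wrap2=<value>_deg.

crossed belt: β = asin((r1+r2)/C) = asin(10/58) = 9.9282°
wrap1 = wrap2 = π + 2β = 199.8564°

wrap2=199.86_deg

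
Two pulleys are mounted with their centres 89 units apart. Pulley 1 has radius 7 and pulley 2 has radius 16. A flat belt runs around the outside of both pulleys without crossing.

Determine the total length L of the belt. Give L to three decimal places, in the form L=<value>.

open belt: β = asin((r2−r1)/C) = asin(9/89) = 5.8039°
wrap1 = π − 2β = 168.3922°
wrap2 = π + 2β = 191.6078°
tangent length = C·cosβ = 88.5438
L = r1·wrap1 + r2·wrap2 + 2·C·cosβ = 7·2.9390 + 16·3.3442 + 2·88.5438 = 251.1675

L=251.168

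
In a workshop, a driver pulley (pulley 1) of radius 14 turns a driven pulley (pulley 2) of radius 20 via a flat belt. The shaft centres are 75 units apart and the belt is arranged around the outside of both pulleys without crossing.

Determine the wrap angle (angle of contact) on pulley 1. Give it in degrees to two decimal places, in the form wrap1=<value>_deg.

wrap1=170.82_deg

open belt: β = asin((r2−r1)/C) = asin(6/75) = 4.5886°
wrap1 = π − 2β = 170.8229°
wrap2 = π + 2β = 189.1771°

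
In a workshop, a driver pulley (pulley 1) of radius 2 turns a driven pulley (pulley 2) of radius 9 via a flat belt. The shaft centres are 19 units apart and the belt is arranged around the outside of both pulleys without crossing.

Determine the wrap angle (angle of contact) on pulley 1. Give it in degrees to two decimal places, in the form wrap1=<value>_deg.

wrap1=136.76_deg

open belt: β = asin((r2−r1)/C) = asin(7/19) = 21.6183°
wrap1 = π − 2β = 136.7635°
wrap2 = π + 2β = 223.2365°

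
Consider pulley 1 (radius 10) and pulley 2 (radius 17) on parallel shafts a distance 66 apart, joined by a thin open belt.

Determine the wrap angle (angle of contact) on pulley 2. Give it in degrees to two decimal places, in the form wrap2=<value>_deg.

wrap2=192.18_deg

open belt: β = asin((r2−r1)/C) = asin(7/66) = 6.0883°
wrap1 = π − 2β = 167.8234°
wrap2 = π + 2β = 192.1766°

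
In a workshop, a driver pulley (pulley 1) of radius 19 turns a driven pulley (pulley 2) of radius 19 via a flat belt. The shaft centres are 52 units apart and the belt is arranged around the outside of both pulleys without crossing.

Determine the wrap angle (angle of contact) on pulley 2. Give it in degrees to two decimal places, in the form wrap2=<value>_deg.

open belt: β = asin((r2−r1)/C) = asin(0/52) = 0.0000°
wrap1 = π − 2β = 180.0000°
wrap2 = π + 2β = 180.0000°

wrap2=180.00_deg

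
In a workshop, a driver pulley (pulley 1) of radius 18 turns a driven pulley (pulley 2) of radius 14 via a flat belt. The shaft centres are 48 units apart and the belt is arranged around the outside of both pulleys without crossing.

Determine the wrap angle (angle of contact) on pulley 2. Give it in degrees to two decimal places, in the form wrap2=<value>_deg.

wrap2=170.44_deg

open belt: β = asin((r2−r1)/C) = asin(-4/48) = -4.7802°
wrap1 = π − 2β = 189.5604°
wrap2 = π + 2β = 170.4396°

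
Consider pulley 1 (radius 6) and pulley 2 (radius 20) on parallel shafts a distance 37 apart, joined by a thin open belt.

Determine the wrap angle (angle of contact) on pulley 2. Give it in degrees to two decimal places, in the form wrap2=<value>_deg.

wrap2=224.47_deg

open belt: β = asin((r2−r1)/C) = asin(14/37) = 22.2333°
wrap1 = π − 2β = 135.5335°
wrap2 = π + 2β = 224.4665°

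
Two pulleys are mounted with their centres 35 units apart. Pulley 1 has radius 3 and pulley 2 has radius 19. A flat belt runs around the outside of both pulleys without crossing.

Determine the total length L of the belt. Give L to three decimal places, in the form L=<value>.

L=146.566

open belt: β = asin((r2−r1)/C) = asin(16/35) = 27.2029°
wrap1 = π − 2β = 125.5942°
wrap2 = π + 2β = 234.4058°
tangent length = C·cosβ = 31.1288
L = r1·wrap1 + r2·wrap2 + 2·C·cosβ = 3·2.1920 + 19·4.0912 + 2·31.1288 = 146.5655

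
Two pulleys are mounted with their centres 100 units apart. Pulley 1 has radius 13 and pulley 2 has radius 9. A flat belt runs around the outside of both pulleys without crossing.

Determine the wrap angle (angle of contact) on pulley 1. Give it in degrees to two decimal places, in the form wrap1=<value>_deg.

wrap1=184.58_deg

open belt: β = asin((r2−r1)/C) = asin(-4/100) = -2.2924°
wrap1 = π − 2β = 184.5849°
wrap2 = π + 2β = 175.4151°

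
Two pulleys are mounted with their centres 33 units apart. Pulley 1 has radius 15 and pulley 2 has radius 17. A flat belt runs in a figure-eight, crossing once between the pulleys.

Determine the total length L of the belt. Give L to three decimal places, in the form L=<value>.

crossed belt: β = asin((r1+r2)/C) = asin(32/33) = 75.8589°
wrap1 = wrap2 = π + 2β = 331.7178°
tangent length = C·cosβ = 8.0623
L = (r1+r2)·wrap + 2·C·cosβ = 32·5.7896 + 2·8.0623 = 201.3907

L=201.391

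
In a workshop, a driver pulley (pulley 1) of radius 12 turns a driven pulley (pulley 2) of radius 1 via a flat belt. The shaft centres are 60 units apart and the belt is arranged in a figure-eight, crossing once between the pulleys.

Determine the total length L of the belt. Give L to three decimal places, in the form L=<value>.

L=163.669

crossed belt: β = asin((r1+r2)/C) = asin(13/60) = 12.5133°
wrap1 = wrap2 = π + 2β = 205.0267°
tangent length = C·cosβ = 58.5747
L = (r1+r2)·wrap + 2·C·cosβ = 13·3.5784 + 2·58.5747 = 163.6685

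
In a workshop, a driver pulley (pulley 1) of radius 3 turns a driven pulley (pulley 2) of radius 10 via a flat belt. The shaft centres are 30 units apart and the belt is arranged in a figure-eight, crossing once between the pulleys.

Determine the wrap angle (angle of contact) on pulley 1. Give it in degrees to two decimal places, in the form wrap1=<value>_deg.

crossed belt: β = asin((r1+r2)/C) = asin(13/30) = 25.6793°
wrap1 = wrap2 = π + 2β = 231.3586°

wrap1=231.36_deg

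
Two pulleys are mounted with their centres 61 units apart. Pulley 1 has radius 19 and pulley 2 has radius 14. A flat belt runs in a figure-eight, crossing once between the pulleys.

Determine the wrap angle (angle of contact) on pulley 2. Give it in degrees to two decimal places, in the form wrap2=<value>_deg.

wrap2=245.50_deg

crossed belt: β = asin((r1+r2)/C) = asin(33/61) = 32.7506°
wrap1 = wrap2 = π + 2β = 245.5012°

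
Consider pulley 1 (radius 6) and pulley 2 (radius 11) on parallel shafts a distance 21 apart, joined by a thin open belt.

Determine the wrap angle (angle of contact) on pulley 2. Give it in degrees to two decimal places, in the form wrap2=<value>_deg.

wrap2=207.55_deg

open belt: β = asin((r2−r1)/C) = asin(5/21) = 13.7741°
wrap1 = π − 2β = 152.4517°
wrap2 = π + 2β = 207.5483°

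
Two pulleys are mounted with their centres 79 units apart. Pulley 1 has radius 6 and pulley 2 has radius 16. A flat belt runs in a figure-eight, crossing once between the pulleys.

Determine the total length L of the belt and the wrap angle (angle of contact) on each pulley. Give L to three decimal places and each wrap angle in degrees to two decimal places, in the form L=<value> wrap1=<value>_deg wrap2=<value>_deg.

crossed belt: β = asin((r1+r2)/C) = asin(22/79) = 16.1696°
wrap1 = wrap2 = π + 2β = 212.3391°
tangent length = C·cosβ = 75.8749
L = (r1+r2)·wrap + 2·C·cosβ = 22·3.7060 + 2·75.8749 = 233.2822

L=233.282 wrap1=212.34_deg wrap2=212.34_deg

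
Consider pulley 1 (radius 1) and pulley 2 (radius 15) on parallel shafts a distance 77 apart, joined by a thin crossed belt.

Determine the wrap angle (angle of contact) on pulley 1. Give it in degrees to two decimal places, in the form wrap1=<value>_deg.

wrap1=203.99_deg

crossed belt: β = asin((r1+r2)/C) = asin(16/77) = 11.9930°
wrap1 = wrap2 = π + 2β = 203.9860°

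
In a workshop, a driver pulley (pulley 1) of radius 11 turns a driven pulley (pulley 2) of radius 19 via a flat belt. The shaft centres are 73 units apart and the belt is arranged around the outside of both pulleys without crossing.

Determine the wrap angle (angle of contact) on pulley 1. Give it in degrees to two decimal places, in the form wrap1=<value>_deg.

open belt: β = asin((r2−r1)/C) = asin(8/73) = 6.2916°
wrap1 = π − 2β = 167.4167°
wrap2 = π + 2β = 192.5833°

wrap1=167.42_deg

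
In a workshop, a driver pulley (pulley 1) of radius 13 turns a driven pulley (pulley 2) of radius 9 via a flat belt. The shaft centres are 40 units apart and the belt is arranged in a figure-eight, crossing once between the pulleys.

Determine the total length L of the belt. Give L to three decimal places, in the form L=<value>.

crossed belt: β = asin((r1+r2)/C) = asin(22/40) = 33.3670°
wrap1 = wrap2 = π + 2β = 246.7340°
tangent length = C·cosβ = 33.4066
L = (r1+r2)·wrap + 2·C·cosβ = 22·4.3063 + 2·33.4066 = 161.5522

L=161.552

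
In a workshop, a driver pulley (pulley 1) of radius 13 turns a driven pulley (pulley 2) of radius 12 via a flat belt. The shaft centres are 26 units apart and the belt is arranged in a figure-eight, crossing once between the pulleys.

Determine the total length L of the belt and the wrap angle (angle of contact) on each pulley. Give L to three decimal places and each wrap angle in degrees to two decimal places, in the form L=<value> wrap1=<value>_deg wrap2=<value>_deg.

crossed belt: β = asin((r1+r2)/C) = asin(25/26) = 74.0576°
wrap1 = wrap2 = π + 2β = 328.1153°
tangent length = C·cosβ = 7.1414
L = (r1+r2)·wrap + 2·C·cosβ = 25·5.7267 + 2·7.1414 = 157.4501

L=157.450 wrap1=328.12_deg wrap2=328.12_deg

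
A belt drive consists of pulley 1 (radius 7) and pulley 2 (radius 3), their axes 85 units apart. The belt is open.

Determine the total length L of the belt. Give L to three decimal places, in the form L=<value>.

L=201.604

open belt: β = asin((r2−r1)/C) = asin(-4/85) = -2.6973°
wrap1 = π − 2β = 185.3945°
wrap2 = π + 2β = 174.6055°
tangent length = C·cosβ = 84.9058
L = r1·wrap1 + r2·wrap2 + 2·C·cosβ = 7·3.2357 + 3·3.0474 + 2·84.9058 = 201.6042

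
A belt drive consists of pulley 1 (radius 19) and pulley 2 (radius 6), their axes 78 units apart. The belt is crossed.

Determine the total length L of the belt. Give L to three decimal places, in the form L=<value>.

L=242.623

crossed belt: β = asin((r1+r2)/C) = asin(25/78) = 18.6939°
wrap1 = wrap2 = π + 2β = 217.3879°
tangent length = C·cosβ = 73.8850
L = (r1+r2)·wrap + 2·C·cosβ = 25·3.7941 + 2·73.8850 = 242.6234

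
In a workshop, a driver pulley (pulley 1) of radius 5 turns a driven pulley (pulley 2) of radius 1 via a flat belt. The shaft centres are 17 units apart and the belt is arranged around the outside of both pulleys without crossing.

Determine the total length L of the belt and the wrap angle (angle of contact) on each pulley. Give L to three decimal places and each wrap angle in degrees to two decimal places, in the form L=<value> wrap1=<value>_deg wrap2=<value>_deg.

open belt: β = asin((r2−r1)/C) = asin(-4/17) = -13.6090°
wrap1 = π − 2β = 207.2179°
wrap2 = π + 2β = 152.7821°
tangent length = C·cosβ = 16.5227
L = r1·wrap1 + r2·wrap2 + 2·C·cosβ = 5·3.6166 + 1·2.6666 + 2·16.5227 = 53.7951

L=53.795 wrap1=207.22_deg wrap2=152.78_deg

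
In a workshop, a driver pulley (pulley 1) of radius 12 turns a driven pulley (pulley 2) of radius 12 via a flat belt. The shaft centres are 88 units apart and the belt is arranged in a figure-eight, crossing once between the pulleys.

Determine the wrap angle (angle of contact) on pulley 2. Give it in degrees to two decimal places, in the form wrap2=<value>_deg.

wrap2=211.65_deg

crossed belt: β = asin((r1+r2)/C) = asin(24/88) = 15.8266°
wrap1 = wrap2 = π + 2β = 211.6532°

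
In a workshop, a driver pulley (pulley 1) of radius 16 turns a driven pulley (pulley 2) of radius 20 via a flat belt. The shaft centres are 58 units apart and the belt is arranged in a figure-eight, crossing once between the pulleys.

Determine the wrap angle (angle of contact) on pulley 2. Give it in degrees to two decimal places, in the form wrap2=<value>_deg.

crossed belt: β = asin((r1+r2)/C) = asin(36/58) = 38.3665°
wrap1 = wrap2 = π + 2β = 256.7330°

wrap2=256.73_deg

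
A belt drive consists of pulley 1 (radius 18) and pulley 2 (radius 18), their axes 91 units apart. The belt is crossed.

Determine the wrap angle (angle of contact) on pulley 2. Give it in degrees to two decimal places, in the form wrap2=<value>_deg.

crossed belt: β = asin((r1+r2)/C) = asin(36/91) = 23.3037°
wrap1 = wrap2 = π + 2β = 226.6073°

wrap2=226.61_deg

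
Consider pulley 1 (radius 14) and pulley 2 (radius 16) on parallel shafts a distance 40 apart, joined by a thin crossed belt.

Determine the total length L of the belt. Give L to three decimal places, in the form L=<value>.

crossed belt: β = asin((r1+r2)/C) = asin(30/40) = 48.5904°
wrap1 = wrap2 = π + 2β = 277.1808°
tangent length = C·cosβ = 26.4575
L = (r1+r2)·wrap + 2·C·cosβ = 30·4.8377 + 2·26.4575 = 198.0465

L=198.047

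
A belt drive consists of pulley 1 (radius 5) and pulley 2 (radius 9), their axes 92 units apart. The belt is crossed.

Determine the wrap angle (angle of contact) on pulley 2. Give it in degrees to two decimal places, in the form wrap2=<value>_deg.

wrap2=197.51_deg

crossed belt: β = asin((r1+r2)/C) = asin(14/92) = 8.7529°
wrap1 = wrap2 = π + 2β = 197.5059°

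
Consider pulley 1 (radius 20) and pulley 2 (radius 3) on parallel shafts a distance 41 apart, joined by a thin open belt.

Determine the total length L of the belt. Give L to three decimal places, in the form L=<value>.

open belt: β = asin((r2−r1)/C) = asin(-17/41) = -24.4963°
wrap1 = π − 2β = 228.9926°
wrap2 = π + 2β = 131.0074°
tangent length = C·cosβ = 37.3095
L = r1·wrap1 + r2·wrap2 + 2·C·cosβ = 20·3.9967 + 3·2.2865 + 2·37.3095 = 161.4120

L=161.412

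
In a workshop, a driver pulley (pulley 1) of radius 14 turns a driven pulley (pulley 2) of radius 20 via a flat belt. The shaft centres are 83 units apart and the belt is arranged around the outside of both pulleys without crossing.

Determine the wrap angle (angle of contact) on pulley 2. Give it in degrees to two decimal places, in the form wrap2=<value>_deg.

open belt: β = asin((r2−r1)/C) = asin(6/83) = 4.1455°
wrap1 = π − 2β = 171.7090°
wrap2 = π + 2β = 188.2910°

wrap2=188.29_deg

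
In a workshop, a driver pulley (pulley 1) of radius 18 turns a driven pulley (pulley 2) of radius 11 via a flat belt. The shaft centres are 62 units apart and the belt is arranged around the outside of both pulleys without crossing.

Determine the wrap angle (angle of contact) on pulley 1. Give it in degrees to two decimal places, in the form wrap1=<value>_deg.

open belt: β = asin((r2−r1)/C) = asin(-7/62) = -6.4827°
wrap1 = π − 2β = 192.9654°
wrap2 = π + 2β = 167.0346°

wrap1=192.97_deg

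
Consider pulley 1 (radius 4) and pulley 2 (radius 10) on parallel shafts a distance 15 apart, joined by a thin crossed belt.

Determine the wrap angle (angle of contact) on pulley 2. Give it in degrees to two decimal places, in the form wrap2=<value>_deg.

crossed belt: β = asin((r1+r2)/C) = asin(14/15) = 68.9605°
wrap1 = wrap2 = π + 2β = 317.9211°

wrap2=317.92_deg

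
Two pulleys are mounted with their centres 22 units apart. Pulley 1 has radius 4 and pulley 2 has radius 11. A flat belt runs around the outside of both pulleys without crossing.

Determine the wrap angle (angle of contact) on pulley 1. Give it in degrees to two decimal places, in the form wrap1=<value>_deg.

open belt: β = asin((r2−r1)/C) = asin(7/22) = 18.5530°
wrap1 = π − 2β = 142.8940°
wrap2 = π + 2β = 217.1060°

wrap1=142.89_deg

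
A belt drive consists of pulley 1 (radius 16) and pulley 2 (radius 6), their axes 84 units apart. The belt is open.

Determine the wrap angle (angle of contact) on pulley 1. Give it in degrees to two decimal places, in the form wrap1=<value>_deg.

open belt: β = asin((r2−r1)/C) = asin(-10/84) = -6.8371°
wrap1 = π − 2β = 193.6743°
wrap2 = π + 2β = 166.3257°

wrap1=193.67_deg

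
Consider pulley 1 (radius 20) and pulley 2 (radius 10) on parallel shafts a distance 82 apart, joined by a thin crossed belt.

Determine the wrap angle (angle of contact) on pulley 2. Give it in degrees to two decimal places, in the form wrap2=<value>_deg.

crossed belt: β = asin((r1+r2)/C) = asin(30/82) = 21.4601°
wrap1 = wrap2 = π + 2β = 222.9203°

wrap2=222.92_deg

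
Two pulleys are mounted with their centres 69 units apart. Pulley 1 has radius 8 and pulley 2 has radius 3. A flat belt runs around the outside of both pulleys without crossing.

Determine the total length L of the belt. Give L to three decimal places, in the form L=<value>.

open belt: β = asin((r2−r1)/C) = asin(-5/69) = -4.1555°
wrap1 = π − 2β = 188.3110°
wrap2 = π + 2β = 171.6890°
tangent length = C·cosβ = 68.8186
L = r1·wrap1 + r2·wrap2 + 2·C·cosβ = 8·3.2866 + 3·2.9965 + 2·68.8186 = 172.9200

L=172.920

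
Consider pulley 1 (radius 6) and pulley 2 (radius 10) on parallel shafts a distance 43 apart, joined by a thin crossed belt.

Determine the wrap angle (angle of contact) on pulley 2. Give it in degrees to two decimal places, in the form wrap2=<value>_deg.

wrap2=223.69_deg

crossed belt: β = asin((r1+r2)/C) = asin(16/43) = 21.8448°
wrap1 = wrap2 = π + 2β = 223.6895°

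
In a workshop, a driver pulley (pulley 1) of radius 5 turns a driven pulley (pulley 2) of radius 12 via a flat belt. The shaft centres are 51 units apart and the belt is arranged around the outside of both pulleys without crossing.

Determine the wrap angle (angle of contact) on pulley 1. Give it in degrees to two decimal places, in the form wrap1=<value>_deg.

wrap1=164.22_deg

open belt: β = asin((r2−r1)/C) = asin(7/51) = 7.8890°
wrap1 = π − 2β = 164.2219°
wrap2 = π + 2β = 195.7781°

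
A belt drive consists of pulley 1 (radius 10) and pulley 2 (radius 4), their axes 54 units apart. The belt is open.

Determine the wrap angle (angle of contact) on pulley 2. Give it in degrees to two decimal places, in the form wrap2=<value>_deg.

wrap2=167.24_deg

open belt: β = asin((r2−r1)/C) = asin(-6/54) = -6.3794°
wrap1 = π − 2β = 192.7587°
wrap2 = π + 2β = 167.2413°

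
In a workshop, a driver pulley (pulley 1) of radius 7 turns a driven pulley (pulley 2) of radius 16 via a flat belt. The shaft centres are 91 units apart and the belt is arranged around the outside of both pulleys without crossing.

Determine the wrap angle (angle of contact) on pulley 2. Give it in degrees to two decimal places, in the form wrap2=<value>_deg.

wrap2=191.35_deg

open belt: β = asin((r2−r1)/C) = asin(9/91) = 5.6759°
wrap1 = π − 2β = 168.6482°
wrap2 = π + 2β = 191.3518°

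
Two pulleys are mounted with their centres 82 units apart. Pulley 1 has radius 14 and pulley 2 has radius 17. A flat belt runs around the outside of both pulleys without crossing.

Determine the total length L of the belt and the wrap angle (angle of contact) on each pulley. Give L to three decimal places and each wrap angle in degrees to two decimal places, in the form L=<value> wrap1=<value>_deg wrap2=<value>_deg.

open belt: β = asin((r2−r1)/C) = asin(3/82) = 2.0967°
wrap1 = π − 2β = 175.8067°
wrap2 = π + 2β = 184.1933°
tangent length = C·cosβ = 81.9451
L = r1·wrap1 + r2·wrap2 + 2·C·cosβ = 14·3.0684 + 17·3.2148 + 2·81.9451 = 261.4991

L=261.499 wrap1=175.81_deg wrap2=184.19_deg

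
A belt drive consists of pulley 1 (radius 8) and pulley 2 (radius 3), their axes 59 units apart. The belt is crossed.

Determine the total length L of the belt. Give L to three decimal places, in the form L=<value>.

crossed belt: β = asin((r1+r2)/C) = asin(11/59) = 10.7451°
wrap1 = wrap2 = π + 2β = 201.4903°
tangent length = C·cosβ = 57.9655
L = (r1+r2)·wrap + 2·C·cosβ = 11·3.5167 + 2·57.9655 = 154.6144

L=154.614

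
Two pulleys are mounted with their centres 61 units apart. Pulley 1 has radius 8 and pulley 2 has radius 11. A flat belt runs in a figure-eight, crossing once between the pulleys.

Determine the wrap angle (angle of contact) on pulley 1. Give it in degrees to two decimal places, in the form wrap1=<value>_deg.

crossed belt: β = asin((r1+r2)/C) = asin(19/61) = 18.1482°
wrap1 = wrap2 = π + 2β = 216.2963°

wrap1=216.30_deg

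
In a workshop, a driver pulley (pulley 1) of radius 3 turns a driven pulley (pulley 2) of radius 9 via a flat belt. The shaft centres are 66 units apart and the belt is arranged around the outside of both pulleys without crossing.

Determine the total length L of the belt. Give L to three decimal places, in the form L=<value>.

open belt: β = asin((r2−r1)/C) = asin(6/66) = 5.2159°
wrap1 = π − 2β = 169.5682°
wrap2 = π + 2β = 190.4318°
tangent length = C·cosβ = 65.7267
L = r1·wrap1 + r2·wrap2 + 2·C·cosβ = 3·2.9595 + 9·3.3237 + 2·65.7267 = 170.2449

L=170.245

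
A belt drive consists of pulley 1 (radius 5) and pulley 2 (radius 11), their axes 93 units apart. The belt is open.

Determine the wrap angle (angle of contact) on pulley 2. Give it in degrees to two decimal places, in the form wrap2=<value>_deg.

wrap2=187.40_deg

open belt: β = asin((r2−r1)/C) = asin(6/93) = 3.6991°
wrap1 = π − 2β = 172.6019°
wrap2 = π + 2β = 187.3981°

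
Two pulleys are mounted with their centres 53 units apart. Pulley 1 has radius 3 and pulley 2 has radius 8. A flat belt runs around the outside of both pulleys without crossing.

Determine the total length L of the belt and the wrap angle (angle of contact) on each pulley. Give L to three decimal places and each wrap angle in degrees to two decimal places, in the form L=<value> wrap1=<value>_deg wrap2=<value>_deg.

L=141.030 wrap1=169.17_deg wrap2=190.83_deg

open belt: β = asin((r2−r1)/C) = asin(5/53) = 5.4133°
wrap1 = π − 2β = 169.1734°
wrap2 = π + 2β = 190.8266°
tangent length = C·cosβ = 52.7636
L = r1·wrap1 + r2·wrap2 + 2·C·cosβ = 3·2.9526 + 8·3.3306 + 2·52.7636 = 141.0296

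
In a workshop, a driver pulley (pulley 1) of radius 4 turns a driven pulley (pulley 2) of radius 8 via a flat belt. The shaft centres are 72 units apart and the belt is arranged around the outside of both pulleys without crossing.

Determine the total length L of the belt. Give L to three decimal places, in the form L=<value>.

open belt: β = asin((r2−r1)/C) = asin(4/72) = 3.1847°
wrap1 = π − 2β = 173.6305°
wrap2 = π + 2β = 186.3695°
tangent length = C·cosβ = 71.8888
L = r1·wrap1 + r2·wrap2 + 2·C·cosβ = 4·3.0304 + 8·3.2528 + 2·71.8888 = 181.9214

L=181.921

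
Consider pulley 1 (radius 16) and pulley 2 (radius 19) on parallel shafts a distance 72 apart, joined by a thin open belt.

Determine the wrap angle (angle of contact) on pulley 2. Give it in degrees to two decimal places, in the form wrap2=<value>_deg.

open belt: β = asin((r2−r1)/C) = asin(3/72) = 2.3880°
wrap1 = π − 2β = 175.2240°
wrap2 = π + 2β = 184.7760°

wrap2=184.78_deg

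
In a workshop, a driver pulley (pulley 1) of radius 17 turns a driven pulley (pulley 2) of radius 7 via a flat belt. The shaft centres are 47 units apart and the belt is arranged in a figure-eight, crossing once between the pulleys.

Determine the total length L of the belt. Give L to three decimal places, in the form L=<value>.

crossed belt: β = asin((r1+r2)/C) = asin(24/47) = 30.7064°
wrap1 = wrap2 = π + 2β = 241.4127°
tangent length = C·cosβ = 40.4104
L = (r1+r2)·wrap + 2·C·cosβ = 24·4.2134 + 2·40.4104 = 181.9435

L=181.944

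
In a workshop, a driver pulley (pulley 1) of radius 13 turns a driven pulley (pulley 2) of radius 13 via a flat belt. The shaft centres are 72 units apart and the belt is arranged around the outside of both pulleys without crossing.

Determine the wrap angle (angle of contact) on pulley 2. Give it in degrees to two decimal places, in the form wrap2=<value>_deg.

open belt: β = asin((r2−r1)/C) = asin(0/72) = 0.0000°
wrap1 = π − 2β = 180.0000°
wrap2 = π + 2β = 180.0000°

wrap2=180.00_deg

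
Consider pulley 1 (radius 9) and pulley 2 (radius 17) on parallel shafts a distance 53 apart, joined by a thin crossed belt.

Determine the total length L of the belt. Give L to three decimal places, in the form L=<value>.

crossed belt: β = asin((r1+r2)/C) = asin(26/53) = 29.3778°
wrap1 = wrap2 = π + 2β = 238.7556°
tangent length = C·cosβ = 46.1844
L = (r1+r2)·wrap + 2·C·cosβ = 26·4.1671 + 2·46.1844 = 200.7127

L=200.713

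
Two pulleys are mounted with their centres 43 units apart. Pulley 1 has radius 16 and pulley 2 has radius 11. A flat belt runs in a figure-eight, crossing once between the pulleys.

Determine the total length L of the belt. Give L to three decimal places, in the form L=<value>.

L=188.414

crossed belt: β = asin((r1+r2)/C) = asin(27/43) = 38.8959°
wrap1 = wrap2 = π + 2β = 257.7917°
tangent length = C·cosβ = 33.4664
L = (r1+r2)·wrap + 2·C·cosβ = 27·4.4993 + 2·33.4664 = 188.4143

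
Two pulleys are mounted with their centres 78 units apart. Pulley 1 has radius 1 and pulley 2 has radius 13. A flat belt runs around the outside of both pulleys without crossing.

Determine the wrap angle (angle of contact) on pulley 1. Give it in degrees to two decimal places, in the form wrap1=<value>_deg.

wrap1=162.30_deg

open belt: β = asin((r2−r1)/C) = asin(12/78) = 8.8499°
wrap1 = π − 2β = 162.3002°
wrap2 = π + 2β = 197.6998°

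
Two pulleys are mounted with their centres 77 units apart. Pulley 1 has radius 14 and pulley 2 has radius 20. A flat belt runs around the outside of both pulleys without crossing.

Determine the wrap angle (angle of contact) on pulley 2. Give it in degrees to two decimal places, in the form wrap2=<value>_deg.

wrap2=188.94_deg

open belt: β = asin((r2−r1)/C) = asin(6/77) = 4.4691°
wrap1 = π − 2β = 171.0617°
wrap2 = π + 2β = 188.9383°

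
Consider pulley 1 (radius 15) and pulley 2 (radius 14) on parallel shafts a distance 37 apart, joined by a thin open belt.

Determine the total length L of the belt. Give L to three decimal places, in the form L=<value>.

open belt: β = asin((r2−r1)/C) = asin(-1/37) = -1.5487°
wrap1 = π − 2β = 183.0974°
wrap2 = π + 2β = 176.9026°
tangent length = C·cosβ = 36.9865
L = r1·wrap1 + r2·wrap2 + 2·C·cosβ = 15·3.1957 + 14·3.0875 + 2·36.9865 = 165.1332

L=165.133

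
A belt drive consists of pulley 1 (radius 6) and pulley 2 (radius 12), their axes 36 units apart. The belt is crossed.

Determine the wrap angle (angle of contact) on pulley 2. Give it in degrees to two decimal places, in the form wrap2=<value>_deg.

wrap2=240.00_deg

crossed belt: β = asin((r1+r2)/C) = asin(18/36) = 30.0000°
wrap1 = wrap2 = π + 2β = 240.0000°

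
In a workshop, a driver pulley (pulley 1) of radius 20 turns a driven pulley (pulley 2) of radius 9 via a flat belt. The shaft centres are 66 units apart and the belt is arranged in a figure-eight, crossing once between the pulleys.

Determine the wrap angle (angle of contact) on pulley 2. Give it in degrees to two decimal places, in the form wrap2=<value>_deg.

wrap2=232.13_deg

crossed belt: β = asin((r1+r2)/C) = asin(29/66) = 26.0652°
wrap1 = wrap2 = π + 2β = 232.1304°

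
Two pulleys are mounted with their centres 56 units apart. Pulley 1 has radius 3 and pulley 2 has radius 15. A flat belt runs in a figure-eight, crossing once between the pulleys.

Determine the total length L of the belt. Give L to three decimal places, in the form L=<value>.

L=174.386

crossed belt: β = asin((r1+r2)/C) = asin(18/56) = 18.7493°
wrap1 = wrap2 = π + 2β = 217.4987°
tangent length = C·cosβ = 53.0283
L = (r1+r2)·wrap + 2·C·cosβ = 18·3.7961 + 2·53.0283 = 174.3858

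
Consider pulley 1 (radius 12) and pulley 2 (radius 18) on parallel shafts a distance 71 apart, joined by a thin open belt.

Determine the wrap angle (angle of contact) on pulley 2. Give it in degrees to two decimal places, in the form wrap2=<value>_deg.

wrap2=189.70_deg

open belt: β = asin((r2−r1)/C) = asin(6/71) = 4.8477°
wrap1 = π − 2β = 170.3046°
wrap2 = π + 2β = 189.6954°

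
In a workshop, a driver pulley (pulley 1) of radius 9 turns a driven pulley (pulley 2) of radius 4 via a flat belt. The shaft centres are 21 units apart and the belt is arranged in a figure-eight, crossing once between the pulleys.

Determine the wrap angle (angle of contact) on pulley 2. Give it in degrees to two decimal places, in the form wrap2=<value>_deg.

wrap2=256.49_deg

crossed belt: β = asin((r1+r2)/C) = asin(13/21) = 38.2466°
wrap1 = wrap2 = π + 2β = 256.4932°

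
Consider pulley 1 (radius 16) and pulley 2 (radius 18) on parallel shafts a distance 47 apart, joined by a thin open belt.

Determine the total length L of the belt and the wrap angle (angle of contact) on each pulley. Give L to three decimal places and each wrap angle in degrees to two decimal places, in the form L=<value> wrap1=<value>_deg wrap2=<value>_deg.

L=200.899 wrap1=175.12_deg wrap2=184.88_deg

open belt: β = asin((r2−r1)/C) = asin(2/47) = 2.4389°
wrap1 = π − 2β = 175.1223°
wrap2 = π + 2β = 184.8777°
tangent length = C·cosβ = 46.9574
L = r1·wrap1 + r2·wrap2 + 2·C·cosβ = 16·3.0565 + 18·3.2267 + 2·46.9574 = 200.8993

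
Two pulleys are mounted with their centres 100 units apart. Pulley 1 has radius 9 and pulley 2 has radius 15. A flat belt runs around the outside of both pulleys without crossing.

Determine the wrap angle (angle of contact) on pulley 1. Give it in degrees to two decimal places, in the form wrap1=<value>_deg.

open belt: β = asin((r2−r1)/C) = asin(6/100) = 3.4398°
wrap1 = π − 2β = 173.1204°
wrap2 = π + 2β = 186.8796°

wrap1=173.12_deg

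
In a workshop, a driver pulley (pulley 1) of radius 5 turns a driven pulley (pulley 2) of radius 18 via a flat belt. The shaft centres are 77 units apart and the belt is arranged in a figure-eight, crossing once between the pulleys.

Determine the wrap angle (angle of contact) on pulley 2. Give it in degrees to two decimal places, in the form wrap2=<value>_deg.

wrap2=214.76_deg

crossed belt: β = asin((r1+r2)/C) = asin(23/77) = 17.3796°
wrap1 = wrap2 = π + 2β = 214.7592°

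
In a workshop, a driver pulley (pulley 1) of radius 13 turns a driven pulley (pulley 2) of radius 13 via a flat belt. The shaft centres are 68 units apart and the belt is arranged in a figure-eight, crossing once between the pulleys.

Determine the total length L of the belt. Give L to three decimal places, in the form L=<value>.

crossed belt: β = asin((r1+r2)/C) = asin(26/68) = 22.4795°
wrap1 = wrap2 = π + 2β = 224.9590°
tangent length = C·cosβ = 62.8331
L = (r1+r2)·wrap + 2·C·cosβ = 26·3.9263 + 2·62.8331 = 227.7494

L=227.749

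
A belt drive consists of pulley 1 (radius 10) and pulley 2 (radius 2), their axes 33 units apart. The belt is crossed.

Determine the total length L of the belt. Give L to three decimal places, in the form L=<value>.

L=108.113

crossed belt: β = asin((r1+r2)/C) = asin(12/33) = 21.3237°
wrap1 = wrap2 = π + 2β = 222.6474°
tangent length = C·cosβ = 30.7409
L = (r1+r2)·wrap + 2·C·cosβ = 12·3.8859 + 2·30.7409 = 108.1129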